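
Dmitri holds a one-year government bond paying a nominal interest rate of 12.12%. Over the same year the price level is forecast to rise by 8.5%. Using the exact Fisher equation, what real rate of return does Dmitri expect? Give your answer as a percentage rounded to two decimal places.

By the Fisher equation, 1 + r = (1 + i)/(1 + π).
1 + r = 1.12120 / 1.08500 = 1.033364
r = 1.033364 − 1 = 3.3364%, i.e. 3.34%.

3.34%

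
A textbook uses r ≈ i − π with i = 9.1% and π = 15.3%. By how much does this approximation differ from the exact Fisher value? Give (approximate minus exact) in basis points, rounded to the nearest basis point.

Approximate: r ≈ 9.100% − 15.300% = -6.2000%
Exact: (1 + 0.0910)/(1 + 0.1530) − 1 = -5.3773%
Error = -6.2000% − (-5.3773%) = -0.8227% → -82 basis points.

-82 basis points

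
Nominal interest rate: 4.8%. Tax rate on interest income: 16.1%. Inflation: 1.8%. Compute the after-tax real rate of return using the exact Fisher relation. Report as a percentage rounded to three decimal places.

2.188%

After-tax nominal return = 4.8% × (1 − 0.161) = 4.0272%.
1 + r = 1.040272 / 1.01800 = 1.021878
After-tax real rate = 1.021878 − 1 → 2.188%.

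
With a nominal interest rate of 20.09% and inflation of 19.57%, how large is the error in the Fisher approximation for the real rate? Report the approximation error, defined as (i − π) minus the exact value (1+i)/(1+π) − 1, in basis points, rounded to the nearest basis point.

Approximate: r ≈ 20.090% − 19.570% = 0.5200%
Exact: (1 + 0.2009)/(1 + 0.1957) − 1 = 0.4349%
Error = 0.5200% − 0.4349% = 0.0851% → 9 basis points.

9 basis points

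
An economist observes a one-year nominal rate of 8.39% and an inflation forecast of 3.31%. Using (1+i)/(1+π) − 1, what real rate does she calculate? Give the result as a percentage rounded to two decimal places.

4.92%

1 + r = 1.08390 / 1.03310 = 1.049172
r = 1.049172 − 1 = 4.9172%, i.e. 4.92%.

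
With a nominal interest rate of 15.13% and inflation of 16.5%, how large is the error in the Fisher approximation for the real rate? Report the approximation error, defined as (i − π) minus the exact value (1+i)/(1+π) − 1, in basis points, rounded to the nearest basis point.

-19 basis points

Approximate: r ≈ 15.130% − 16.500% = -1.3700%
Exact: (1 + 0.1513)/(1 + 0.1650) − 1 = -1.1760%
Error = -1.3700% − (-1.1760%) = -0.1940% → -19 basis points.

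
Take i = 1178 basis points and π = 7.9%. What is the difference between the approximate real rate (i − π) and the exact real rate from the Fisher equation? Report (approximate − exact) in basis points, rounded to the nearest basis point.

Approximate: r ≈ 11.780% − 7.900% = 3.8800%
Exact: (1 + 0.1178)/(1 + 0.0790) − 1 = 3.5959%
Error = 3.8800% − 3.5959% = 0.2841% → 28 basis points.

28 basis points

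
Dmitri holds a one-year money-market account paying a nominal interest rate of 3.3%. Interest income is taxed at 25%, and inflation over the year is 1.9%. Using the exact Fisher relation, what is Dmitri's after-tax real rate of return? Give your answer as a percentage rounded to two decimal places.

After-tax nominal return = 3.3% × (1 − 0.25) = 2.4750%.
1 + r = 1.02475 / 1.01900 = 1.005643
After-tax real rate = 1.005643 − 1 → 0.56%.

0.56%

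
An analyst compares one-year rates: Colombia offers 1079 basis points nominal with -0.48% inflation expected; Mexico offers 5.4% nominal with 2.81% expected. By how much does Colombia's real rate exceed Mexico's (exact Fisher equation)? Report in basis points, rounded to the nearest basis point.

881 basis points

Colombia: (1 + 0.1079)/(1 − 0.0048) − 1 = 11.3244%
Mexico: (1 + 0.0540)/(1 + 0.0281) − 1 = 2.5192%
Differential = 11.3244% − 2.5192% = 8.8051% → 881 basis points.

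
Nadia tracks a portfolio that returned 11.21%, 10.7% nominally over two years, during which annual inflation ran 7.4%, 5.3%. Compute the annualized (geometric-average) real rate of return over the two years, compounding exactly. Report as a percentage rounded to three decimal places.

Compound the nominal returns: 1.1121 × 1.1070 = 1.23109470.
Compound inflation: 1.0740 × 1.0530 = 1.13092200.
Deflate: 1.23109470 / 1.13092200 = 1.08857614.
Annualized real rate = 1.08857614^(1/2) − 1 = 4.3349% → 4.335%.

4.335%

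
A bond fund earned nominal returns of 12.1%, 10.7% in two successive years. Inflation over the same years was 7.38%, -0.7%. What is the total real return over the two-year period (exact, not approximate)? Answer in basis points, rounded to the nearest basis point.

1638 basis points

Compound the nominal returns: 1.1210 × 1.1070 = 1.240947.
Compound inflation: 1.0738 × 0.9930 = 1.066283.
Deflate: 1.240947 / 1.066283 = 1.163806.
Total real return = 1.163806 − 1 → 1638 basis points.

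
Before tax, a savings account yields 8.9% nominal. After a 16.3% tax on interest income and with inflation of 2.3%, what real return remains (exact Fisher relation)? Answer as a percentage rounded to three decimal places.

5.034%

After-tax nominal return = 8.9% × (1 − 0.163) = 7.4493%.
1 + r = 1.074493 / 1.02300 = 1.0503353
After-tax real rate = 1.0503353 − 1 → 5.034%.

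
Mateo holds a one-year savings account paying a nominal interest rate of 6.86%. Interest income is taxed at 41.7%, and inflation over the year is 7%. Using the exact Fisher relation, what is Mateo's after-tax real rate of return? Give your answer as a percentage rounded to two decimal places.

After-tax nominal return = 6.86% × (1 − 0.417) = 3.99938%.
1 + r = 1.0399938 / 1.07000 = 0.971957
After-tax real rate = 0.971957 − 1 → -2.80%.

-2.80%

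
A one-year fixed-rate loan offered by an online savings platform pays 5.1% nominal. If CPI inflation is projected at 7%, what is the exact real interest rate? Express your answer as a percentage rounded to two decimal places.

-1.78%

1 + r = 1.05100 / 1.07000 = 0.982243
r = 0.982243 − 1 = -1.7757%, i.e. -1.78%.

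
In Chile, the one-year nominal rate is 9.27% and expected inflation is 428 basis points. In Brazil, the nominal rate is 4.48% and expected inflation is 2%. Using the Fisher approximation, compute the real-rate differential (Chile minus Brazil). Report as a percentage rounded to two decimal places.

Chile: 9.27% − 4.28% = 4.990%
Brazil: 4.48% − 2% = 2.480%
Differential = 2.510% → 2.51%.

2.51%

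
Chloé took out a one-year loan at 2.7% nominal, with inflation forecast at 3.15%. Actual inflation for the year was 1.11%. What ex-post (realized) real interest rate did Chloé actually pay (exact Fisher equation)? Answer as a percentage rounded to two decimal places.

1.57%

Ex-post: (1 + 0.0270)/(1 + 0.0111) − 1 = 1.5725%
So the realized real rate is 1.57%.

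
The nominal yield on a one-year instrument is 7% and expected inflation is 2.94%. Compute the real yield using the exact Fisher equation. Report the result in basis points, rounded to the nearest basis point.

394 basis points

1 + r = 1.07000 / 1.02940 = 1.039440
r = 1.039440 − 1 = 3.9440%, i.e. 394 basis points.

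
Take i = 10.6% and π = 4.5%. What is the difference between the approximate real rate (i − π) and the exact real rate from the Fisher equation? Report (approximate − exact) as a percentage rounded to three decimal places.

Approximate: r ≈ 10.600% − 4.500% = 6.1000%
Exact: (1 + 0.1060)/(1 + 0.0450) − 1 = 5.8373%
Error = 6.1000% − 5.8373% = 0.2627% → 0.263%.

0.263%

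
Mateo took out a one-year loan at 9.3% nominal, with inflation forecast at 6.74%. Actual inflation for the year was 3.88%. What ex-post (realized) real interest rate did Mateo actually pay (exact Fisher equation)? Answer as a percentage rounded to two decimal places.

5.22%

Ex-post: (1 + 0.0930)/(1 + 0.0388) − 1 = 5.2176%
So the realized real rate is 5.22%.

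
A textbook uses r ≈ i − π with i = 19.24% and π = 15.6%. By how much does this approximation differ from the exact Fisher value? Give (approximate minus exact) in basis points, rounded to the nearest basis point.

Approximate: r ≈ 19.240% − 15.600% = 3.6400%
Exact: (1 + 0.1924)/(1 + 0.1560) − 1 = 3.1488%
Error = 3.6400% − 3.1488% = 0.4912% → 49 basis points.

49 basis points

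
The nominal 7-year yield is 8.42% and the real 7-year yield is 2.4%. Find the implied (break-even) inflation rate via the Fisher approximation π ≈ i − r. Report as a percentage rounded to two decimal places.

6.02%

π ≈ i − r = 8.42% − 2.4% → 6.02%.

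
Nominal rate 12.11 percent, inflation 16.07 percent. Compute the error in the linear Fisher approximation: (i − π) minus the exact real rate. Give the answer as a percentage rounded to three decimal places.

-0.548%

Approximate: r ≈ 12.110% − 16.070% = -3.9600%
Exact: (1 + 0.1211)/(1 + 0.1607) − 1 = -3.4117%
Error = -3.9600% − (-3.4117%) = -0.5483% → -0.548%.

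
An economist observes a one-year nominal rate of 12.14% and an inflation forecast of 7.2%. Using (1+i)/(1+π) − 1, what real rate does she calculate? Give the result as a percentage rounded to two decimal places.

By the Fisher identity, 1 + r = (1 + i)/(1 + π).
1 + r = 1.12140 / 1.07200 = 1.046082
r = 1.046082 − 1 = 4.6082%, i.e. 4.61%.

4.61%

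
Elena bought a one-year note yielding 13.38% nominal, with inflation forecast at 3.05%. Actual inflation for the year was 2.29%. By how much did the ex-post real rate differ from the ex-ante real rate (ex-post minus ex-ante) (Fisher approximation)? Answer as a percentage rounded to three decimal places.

0.760%

Ex-ante: 13.38% − 3.05% = 10.330%
Ex-post: 13.38% − 2.29% = 11.090%
Difference (ex-post − ex-ante) = 0.7600% → 0.760%.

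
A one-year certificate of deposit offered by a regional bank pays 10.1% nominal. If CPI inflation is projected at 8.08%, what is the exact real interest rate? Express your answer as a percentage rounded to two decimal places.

By the Fisher identity, 1 + r = (1 + i)/(1 + π).
1 + r = 1.10100 / 1.08080 = 1.018690
r = 1.018690 − 1 = 1.8690%, i.e. 1.87%.

1.87%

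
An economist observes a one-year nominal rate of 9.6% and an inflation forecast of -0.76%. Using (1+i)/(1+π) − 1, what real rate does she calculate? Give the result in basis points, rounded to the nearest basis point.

1044 basis points

By the Fisher equation, 1 + r = (1 + i)/(1 + π).
1 + r = 1.09600 / 0.99240 = 1.104393
r = 1.104393 − 1 = 10.4393%, i.e. 1044 basis points.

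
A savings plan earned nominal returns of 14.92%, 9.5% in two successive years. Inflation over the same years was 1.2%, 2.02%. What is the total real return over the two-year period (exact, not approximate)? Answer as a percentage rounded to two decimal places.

Nominal growth factor = 1.1492 × 1.0950 = 1.258374
Price-level growth factor = 1.0120 × 1.0202 = 1.032442
Real growth factor = 1.258374 / 1.032442 = 1.218832
Total real return = 1.218832 − 1 → 21.88%.

21.88%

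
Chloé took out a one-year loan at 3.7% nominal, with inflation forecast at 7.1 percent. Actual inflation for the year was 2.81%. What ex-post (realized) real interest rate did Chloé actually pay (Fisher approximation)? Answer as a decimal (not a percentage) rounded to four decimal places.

0.0089

Ex-post: 3.7% − 2.81% = 0.890%
So the realized real rate is 0.0089.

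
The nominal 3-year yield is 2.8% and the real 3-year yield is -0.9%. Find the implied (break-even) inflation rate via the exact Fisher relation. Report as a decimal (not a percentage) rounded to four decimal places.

0.0373

(1 + π) = (1 + i)/(1 + r) = 1.02800 / 0.99100 = 1.037336
Break-even inflation = 1.037336 − 1 → 0.0373.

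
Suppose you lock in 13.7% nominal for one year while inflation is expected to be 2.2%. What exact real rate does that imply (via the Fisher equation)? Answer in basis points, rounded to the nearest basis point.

1 + r = 1.13700 / 1.02200 = 1.112524
r = 1.112524 − 1 = 11.2524%, i.e. 1125 basis points.

1125 basis points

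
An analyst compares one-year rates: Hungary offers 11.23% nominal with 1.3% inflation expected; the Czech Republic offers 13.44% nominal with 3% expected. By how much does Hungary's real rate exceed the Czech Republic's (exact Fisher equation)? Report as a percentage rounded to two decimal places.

Hungary: (1 + 0.1123)/(1 + 0.0130) − 1 = 9.8026%
The Czech Republic: (1 + 0.1344)/(1 + 0.0300) − 1 = 10.1359%
Differential = 9.8026% − 10.1359% = -0.3334% → -0.33%.

-0.33%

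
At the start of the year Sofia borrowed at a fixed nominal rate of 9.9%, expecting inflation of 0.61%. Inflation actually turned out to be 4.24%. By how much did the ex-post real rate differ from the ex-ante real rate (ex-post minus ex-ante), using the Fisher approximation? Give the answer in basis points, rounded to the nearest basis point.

-363 basis points

Ex-ante: 9.9% − 0.61% = 9.290%
Ex-post: 9.9% − 4.24% = 5.660%
Difference (ex-post − ex-ante) = -3.6300% → -363 basis points.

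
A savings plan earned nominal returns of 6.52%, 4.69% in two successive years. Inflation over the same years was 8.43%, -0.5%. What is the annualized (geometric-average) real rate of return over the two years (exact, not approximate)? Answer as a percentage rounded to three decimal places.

Compound the nominal returns: 1.0652 × 1.0469 = 1.11515788.
Compound inflation: 1.0843 × 0.9950 = 1.07887850.
Deflate: 1.11515788 / 1.07887850 = 1.03362694.
Annualized real rate = 1.03362694^(1/2) − 1 = 1.6674% → 1.667%.

1.667%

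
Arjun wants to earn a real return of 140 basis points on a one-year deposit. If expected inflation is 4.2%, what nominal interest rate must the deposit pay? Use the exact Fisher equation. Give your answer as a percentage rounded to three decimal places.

(1 + i) = (1 + r)(1 + π) = 1.01400 × 1.04200 = 1.056588
i = 1.056588 − 1, so the required nominal rate is 5.659%.

5.659%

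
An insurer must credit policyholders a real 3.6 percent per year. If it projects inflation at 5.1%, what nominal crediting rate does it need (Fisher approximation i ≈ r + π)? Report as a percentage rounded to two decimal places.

8.70%

i ≈ r + π = 3.6% + 5.1% = 8.70%.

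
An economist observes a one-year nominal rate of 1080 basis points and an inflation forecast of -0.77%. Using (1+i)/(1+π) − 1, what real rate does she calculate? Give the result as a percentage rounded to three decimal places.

11.660%

By the Fisher equation, 1 + r = (1 + i)/(1 + π).
1 + r = 1.10800 / 0.99230 = 1.116598
r = 1.116598 − 1 = 11.6598%, i.e. 11.660%.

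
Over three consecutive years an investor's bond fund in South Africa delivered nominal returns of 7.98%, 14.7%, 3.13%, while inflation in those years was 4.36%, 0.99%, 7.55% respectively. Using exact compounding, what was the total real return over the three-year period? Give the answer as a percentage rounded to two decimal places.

12.69%

Compound the nominal returns: 1.0798 × 1.1470 × 1.0313 = 1.277297.
Compound inflation: 1.0436 × 1.0099 × 1.0755 = 1.133503.
Deflate: 1.277297 / 1.133503 = 1.126857.
Total real return = 1.126857 − 1 → 12.69%.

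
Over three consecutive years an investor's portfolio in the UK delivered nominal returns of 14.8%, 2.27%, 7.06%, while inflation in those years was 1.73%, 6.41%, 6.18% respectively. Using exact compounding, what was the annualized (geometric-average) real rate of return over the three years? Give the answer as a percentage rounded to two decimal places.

3.03%

Nominal growth factor = 1.1480 × 1.0227 × 1.0706 = 1.25694821
Price-level growth factor = 1.0173 × 1.0641 × 1.0618 = 1.14940798
Real growth factor = 1.25694821 / 1.14940798 = 1.09356141
Annualized real rate = 1.09356141^(1/3) − 1 = 3.0262% → 3.03%.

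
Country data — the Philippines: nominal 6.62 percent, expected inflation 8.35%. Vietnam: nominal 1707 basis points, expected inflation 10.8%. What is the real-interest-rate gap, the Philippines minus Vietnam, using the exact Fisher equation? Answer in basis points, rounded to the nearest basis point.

-726 basis points

The Philippines: (1 + 0.0662)/(1 + 0.0835) − 1 = -1.5967%
Vietnam: (1 + 0.1707)/(1 + 0.1080) − 1 = 5.6588%
Differential = -1.5967% − 5.6588% = -7.2555% → -726 basis points.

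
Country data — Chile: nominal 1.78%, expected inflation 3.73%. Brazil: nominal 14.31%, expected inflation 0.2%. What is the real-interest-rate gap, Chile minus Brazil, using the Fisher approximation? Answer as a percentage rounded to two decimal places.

Chile: 1.78% − 3.73% = -1.950%
Brazil: 14.31% − 0.2% = 14.110%
Differential = -16.060% → -16.06%.

-16.06%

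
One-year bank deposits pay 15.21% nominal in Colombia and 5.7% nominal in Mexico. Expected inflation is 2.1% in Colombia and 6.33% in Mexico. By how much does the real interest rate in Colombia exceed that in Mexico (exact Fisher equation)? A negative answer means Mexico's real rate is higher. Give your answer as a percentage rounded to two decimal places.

Colombia: (1 + 0.1521)/(1 + 0.0210) − 1 = 12.8404%
Mexico: (1 + 0.0570)/(1 + 0.0633) − 1 = -0.5925%
Differential = 12.8404% − (-0.5925%) = 13.4328% → 13.43%.

13.43%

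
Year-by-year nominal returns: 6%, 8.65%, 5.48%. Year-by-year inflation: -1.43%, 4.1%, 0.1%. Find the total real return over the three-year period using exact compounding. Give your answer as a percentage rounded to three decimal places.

18.270%

Compound the nominal returns: 1.0600 × 1.0865 × 1.0548 = 1.214803.
Compound inflation: 0.9857 × 1.0410 × 1.0010 = 1.027140.
Deflate: 1.214803 / 1.027140 = 1.182704.
Total real return = 1.182704 − 1 → 18.270%.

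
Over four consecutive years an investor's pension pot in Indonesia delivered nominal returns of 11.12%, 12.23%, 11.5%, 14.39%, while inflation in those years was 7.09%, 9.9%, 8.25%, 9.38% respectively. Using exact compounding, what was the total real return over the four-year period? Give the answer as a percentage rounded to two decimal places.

14.14%

Nominal growth factor = 1.1112 × 1.1223 × 1.1150 × 1.1439 = 1.590612
Price-level growth factor = 1.0709 × 1.0990 × 1.0825 × 1.0938 = 1.393518
Real growth factor = 1.590612 / 1.393518 = 1.141436
Total real return = 1.141436 − 1 → 14.14%.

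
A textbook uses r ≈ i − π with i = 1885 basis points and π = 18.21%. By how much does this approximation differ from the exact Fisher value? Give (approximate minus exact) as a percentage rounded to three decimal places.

Approximate: r ≈ 18.850% − 18.210% = 0.6400%
Exact: (1 + 0.1885)/(1 + 0.1821) − 1 = 0.5414%
Error = 0.6400% − 0.5414% = 0.0986% → 0.099%.

0.099%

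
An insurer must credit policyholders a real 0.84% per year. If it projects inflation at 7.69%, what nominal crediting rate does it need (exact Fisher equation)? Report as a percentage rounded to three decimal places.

8.595%

(1 + i) = (1 + r)(1 + π) = 1.00840 × 1.07690 = 1.08594596
i = 1.08594596 − 1, so the required nominal rate is 8.595%.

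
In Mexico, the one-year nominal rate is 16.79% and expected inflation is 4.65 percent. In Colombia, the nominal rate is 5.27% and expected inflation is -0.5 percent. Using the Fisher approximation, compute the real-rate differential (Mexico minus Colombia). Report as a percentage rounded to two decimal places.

Mexico: 16.79% − 4.65% = 12.140%
Colombia: 5.27% − (-0.5%) = 5.770%
Differential = 6.370% → 6.37%.

6.37%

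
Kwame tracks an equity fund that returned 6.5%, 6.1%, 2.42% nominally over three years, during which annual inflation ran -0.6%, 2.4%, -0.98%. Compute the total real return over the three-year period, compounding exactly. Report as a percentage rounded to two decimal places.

14.83%

Nominal growth factor = 1.0650 × 1.0610 × 1.0242 = 1.157310
Price-level growth factor = 0.9940 × 1.0240 × 0.9902 = 1.007881
Real growth factor = 1.157310 / 1.007881 = 1.148261
Total real return = 1.148261 − 1 → 14.83%.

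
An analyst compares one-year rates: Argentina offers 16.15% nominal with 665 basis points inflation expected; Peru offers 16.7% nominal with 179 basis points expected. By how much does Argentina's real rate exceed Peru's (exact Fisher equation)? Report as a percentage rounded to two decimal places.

-5.74%

Argentina: (1 + 0.1615)/(1 + 0.0665) − 1 = 8.9076%
Peru: (1 + 0.1670)/(1 + 0.0179) − 1 = 14.6478%
Differential = 8.9076% − 14.6478% = -5.7402% → -5.74%.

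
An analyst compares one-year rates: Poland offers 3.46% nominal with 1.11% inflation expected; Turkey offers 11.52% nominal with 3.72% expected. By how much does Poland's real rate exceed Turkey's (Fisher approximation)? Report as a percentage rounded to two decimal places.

Poland: 3.46% − 1.11% = 2.350%
Turkey: 11.52% − 3.72% = 7.800%
Differential = -5.450% → -5.45%.

-5.45%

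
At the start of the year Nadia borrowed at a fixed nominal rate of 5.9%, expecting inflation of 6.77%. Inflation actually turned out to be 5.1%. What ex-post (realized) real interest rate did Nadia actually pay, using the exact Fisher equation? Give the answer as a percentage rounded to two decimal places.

Ex-post: (1 + 0.0590)/(1 + 0.0510) − 1 = 0.7612%
So the realized real rate is 0.76%.

0.76%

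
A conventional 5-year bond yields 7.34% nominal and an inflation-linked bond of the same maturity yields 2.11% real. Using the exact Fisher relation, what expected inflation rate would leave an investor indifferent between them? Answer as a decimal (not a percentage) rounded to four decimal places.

0.0512

(1 + π) = (1 + i)/(1 + r) = 1.07340 / 1.02110 = 1.051219
Break-even inflation = 1.051219 − 1 → 0.0512.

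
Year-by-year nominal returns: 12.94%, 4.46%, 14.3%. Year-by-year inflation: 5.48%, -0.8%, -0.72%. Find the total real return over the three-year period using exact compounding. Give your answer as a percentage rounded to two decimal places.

29.81%

Nominal growth factor = 1.1294 × 1.0446 × 1.1430 = 1.348479
Price-level growth factor = 1.0548 × 0.9920 × 0.9928 = 1.038828
Real growth factor = 1.348479 / 1.038828 = 1.298077
Total real return = 1.298077 − 1 → 29.81%.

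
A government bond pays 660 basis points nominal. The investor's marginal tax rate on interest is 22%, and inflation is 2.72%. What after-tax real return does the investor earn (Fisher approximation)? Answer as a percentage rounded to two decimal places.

After-tax nominal return = 6.6% × (1 − 0.22) = 5.1480%.
r ≈ 5.1480% − 2.72% → 2.43%.

2.43%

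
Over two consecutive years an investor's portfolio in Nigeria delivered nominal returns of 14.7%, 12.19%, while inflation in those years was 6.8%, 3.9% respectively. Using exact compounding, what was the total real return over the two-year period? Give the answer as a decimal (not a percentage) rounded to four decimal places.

Compound the nominal returns: 1.1470 × 1.1219 = 1.286819.
Compound inflation: 1.0680 × 1.0390 = 1.109652.
Deflate: 1.286819 / 1.109652 = 1.159660.
Total real return = 1.159660 − 1 → 0.1597.

0.1597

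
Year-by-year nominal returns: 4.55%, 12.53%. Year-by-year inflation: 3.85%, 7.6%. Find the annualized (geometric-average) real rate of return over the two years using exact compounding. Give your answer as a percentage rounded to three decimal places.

Compound the nominal returns: 1.0455 × 1.1253 = 1.17650115.
Compound inflation: 1.0385 × 1.0760 = 1.11742600.
Deflate: 1.17650115 / 1.11742600 = 1.05286717.
Annualized real rate = 1.05286717^(1/2) − 1 = 2.6093% → 2.609%.

2.609%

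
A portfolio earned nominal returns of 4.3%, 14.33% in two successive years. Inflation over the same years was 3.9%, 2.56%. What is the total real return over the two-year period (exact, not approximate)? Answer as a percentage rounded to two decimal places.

Compound the nominal returns: 1.0430 × 1.1433 = 1.192462.
Compound inflation: 1.0390 × 1.0256 = 1.065598.
Deflate: 1.192462 / 1.065598 = 1.119054.
Total real return = 1.119054 − 1 → 11.91%.

11.91%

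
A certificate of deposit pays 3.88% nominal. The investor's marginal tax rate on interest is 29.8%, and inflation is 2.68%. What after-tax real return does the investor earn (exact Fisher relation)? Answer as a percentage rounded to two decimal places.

After-tax nominal return = 3.88% × (1 − 0.298) = 2.72376%.
1 + r = 1.0272376 / 1.02680 = 1.000426
After-tax real rate = 1.000426 − 1 → 0.04%.

0.04%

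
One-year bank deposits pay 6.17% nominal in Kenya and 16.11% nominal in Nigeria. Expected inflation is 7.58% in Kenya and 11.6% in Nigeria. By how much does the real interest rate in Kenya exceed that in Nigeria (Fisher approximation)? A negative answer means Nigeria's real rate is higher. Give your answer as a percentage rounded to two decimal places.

Kenya: 6.17% − 7.58% = -1.410%
Nigeria: 16.11% − 11.6% = 4.510%
Differential = -5.920% → -5.92%.

-5.92%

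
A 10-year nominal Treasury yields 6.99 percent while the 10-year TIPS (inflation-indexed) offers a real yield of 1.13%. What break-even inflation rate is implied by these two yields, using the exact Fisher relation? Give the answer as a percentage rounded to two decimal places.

5.79%

(1 + π) = (1 + i)/(1 + r) = 1.06990 / 1.01130 = 1.057945
Break-even inflation = 1.057945 − 1 → 5.79%.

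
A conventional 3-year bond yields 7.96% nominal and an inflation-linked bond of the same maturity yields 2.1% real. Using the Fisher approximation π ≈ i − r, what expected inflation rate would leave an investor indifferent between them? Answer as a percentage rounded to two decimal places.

π ≈ i − r = 7.96% − 2.1% → 5.86%.

5.86%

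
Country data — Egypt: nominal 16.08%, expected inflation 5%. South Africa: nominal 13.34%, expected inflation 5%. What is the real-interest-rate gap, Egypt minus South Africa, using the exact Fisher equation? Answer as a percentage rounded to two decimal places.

Egypt: (1 + 0.1608)/(1 + 0.0500) − 1 = 10.5524%
South Africa: (1 + 0.1334)/(1 + 0.0500) − 1 = 7.9429%
Differential = 10.5524% − 7.9429% = 2.6095% → 2.61%.

2.61%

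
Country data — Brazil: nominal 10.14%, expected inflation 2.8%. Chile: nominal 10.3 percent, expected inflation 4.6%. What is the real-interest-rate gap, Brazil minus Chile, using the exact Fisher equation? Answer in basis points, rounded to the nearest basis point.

169 basis points

Brazil: (1 + 0.1014)/(1 + 0.0280) − 1 = 7.1401%
Chile: (1 + 0.1030)/(1 + 0.0460) − 1 = 5.4493%
Differential = 7.1401% − 5.4493% = 1.6907% → 169 basis points.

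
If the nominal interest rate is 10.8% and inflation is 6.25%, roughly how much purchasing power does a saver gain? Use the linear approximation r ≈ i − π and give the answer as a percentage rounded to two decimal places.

r ≈ i − π = 10.8% − 6.25% = 4.55%.

4.55%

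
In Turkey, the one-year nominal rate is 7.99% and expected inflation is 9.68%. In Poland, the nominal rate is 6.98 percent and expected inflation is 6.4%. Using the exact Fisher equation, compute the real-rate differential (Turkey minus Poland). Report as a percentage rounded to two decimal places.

Turkey: (1 + 0.0799)/(1 + 0.0968) − 1 = -1.5408%
Poland: (1 + 0.0698)/(1 + 0.0640) − 1 = 0.5451%
Differential = -1.5408% − 0.5451% = -2.0860% → -2.09%.

-2.09%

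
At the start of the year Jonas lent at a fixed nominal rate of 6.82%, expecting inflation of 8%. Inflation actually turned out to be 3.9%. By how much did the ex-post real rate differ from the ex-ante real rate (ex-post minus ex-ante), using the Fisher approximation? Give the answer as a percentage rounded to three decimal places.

4.100%

Ex-ante: 6.82% − 8% = -1.180%
Ex-post: 6.82% − 3.9% = 2.920%
Difference (ex-post − ex-ante) = 4.1000% → 4.100%.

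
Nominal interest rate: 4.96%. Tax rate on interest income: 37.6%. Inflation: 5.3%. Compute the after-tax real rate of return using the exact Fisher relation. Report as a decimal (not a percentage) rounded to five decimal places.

-0.02094

After-tax nominal return = 4.96% × (1 − 0.376) = 3.09504%.
1 + r = 1.0309504 / 1.05300 = 0.979060
After-tax real rate = 0.979060 − 1 → -0.02094.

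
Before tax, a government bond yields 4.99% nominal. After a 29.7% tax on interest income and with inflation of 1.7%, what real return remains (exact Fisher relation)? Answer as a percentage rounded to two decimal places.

After-tax nominal return = 4.99% × (1 − 0.297) = 3.50797%.
1 + r = 1.0350797 / 1.01700 = 1.017777
After-tax real rate = 1.017777 − 1 → 1.78%.

1.78%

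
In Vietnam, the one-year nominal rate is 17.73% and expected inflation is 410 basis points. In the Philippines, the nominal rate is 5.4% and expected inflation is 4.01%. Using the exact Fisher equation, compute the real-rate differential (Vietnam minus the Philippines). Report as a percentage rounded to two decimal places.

Vietnam: (1 + 0.1773)/(1 + 0.0410) − 1 = 13.0932%
The Philippines: (1 + 0.0540)/(1 + 0.0401) − 1 = 1.3364%
Differential = 13.0932% − 1.3364% = 11.7568% → 11.76%.

11.76%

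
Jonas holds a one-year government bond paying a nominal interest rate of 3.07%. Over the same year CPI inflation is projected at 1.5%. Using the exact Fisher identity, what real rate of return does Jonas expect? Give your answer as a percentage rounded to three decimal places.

By the Fisher identity, 1 + r = (1 + i)/(1 + π).
1 + r = 1.03070 / 1.01500 = 1.015468
r = 1.015468 − 1 = 1.5468%, i.e. 1.547%.

1.547%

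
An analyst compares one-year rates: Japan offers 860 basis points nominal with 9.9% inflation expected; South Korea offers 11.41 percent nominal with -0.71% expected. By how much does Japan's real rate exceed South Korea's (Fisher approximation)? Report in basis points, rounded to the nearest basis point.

Japan: 8.6% − 9.9% = -1.300%
South Korea: 11.41% − (-0.71%) = 12.120%
Differential = -13.420% → -1342 basis points.

-1342 basis points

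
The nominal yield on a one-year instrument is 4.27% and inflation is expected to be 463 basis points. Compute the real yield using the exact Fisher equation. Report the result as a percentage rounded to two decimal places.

1 + r = 1.04270 / 1.04630 = 0.996559
r = 0.996559 − 1 = -0.3441%, i.e. -0.34%.

-0.34%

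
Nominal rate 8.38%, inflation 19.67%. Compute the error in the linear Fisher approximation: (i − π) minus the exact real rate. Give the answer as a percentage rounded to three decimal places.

Approximate: r ≈ 8.380% − 19.670% = -11.2900%
Exact: (1 + 0.0838)/(1 + 0.1967) − 1 = -9.4343%
Error = -11.2900% − (-9.4343%) = -1.8557% → -1.856%.

-1.856%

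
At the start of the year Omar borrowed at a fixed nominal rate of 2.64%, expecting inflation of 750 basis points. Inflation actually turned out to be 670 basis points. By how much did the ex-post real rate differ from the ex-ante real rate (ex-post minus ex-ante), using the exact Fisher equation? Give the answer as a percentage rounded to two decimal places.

Ex-ante: (1 + 0.0264)/(1 + 0.0750) − 1 = -4.5209%
Ex-post: (1 + 0.0264)/(1 + 0.0670) − 1 = -3.8051%
Difference (ex-post − ex-ante) = 0.7159% → 0.72%.

0.72%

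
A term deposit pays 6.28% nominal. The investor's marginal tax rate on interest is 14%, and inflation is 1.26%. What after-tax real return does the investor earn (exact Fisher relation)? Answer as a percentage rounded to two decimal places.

After-tax nominal return = 6.28% × (1 − 0.14) = 5.4008%.
1 + r = 1.054008 / 1.01260 = 1.040893
After-tax real rate = 1.040893 − 1 → 4.09%.

4.09%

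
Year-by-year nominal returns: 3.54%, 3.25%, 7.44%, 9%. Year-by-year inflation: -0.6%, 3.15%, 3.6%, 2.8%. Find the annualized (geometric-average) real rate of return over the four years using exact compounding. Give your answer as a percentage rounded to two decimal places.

Nominal growth factor = 1.0354 × 1.0325 × 1.0744 × 1.0900 = 1.25196076
Price-level growth factor = 0.9940 × 1.0315 × 1.0360 × 1.0280 = 1.09196442
Real growth factor = 1.25196076 / 1.09196442 = 1.14652158
Annualized real rate = 1.14652158^(1/4) − 1 = 3.4774% → 3.48%.

3.48%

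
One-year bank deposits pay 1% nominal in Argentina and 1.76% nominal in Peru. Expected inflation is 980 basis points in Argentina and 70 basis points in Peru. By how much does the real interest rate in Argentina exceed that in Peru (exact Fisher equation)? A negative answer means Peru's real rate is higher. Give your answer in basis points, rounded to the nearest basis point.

-907 basis points

Argentina: (1 + 0.0100)/(1 + 0.0980) − 1 = -8.0146%
Peru: (1 + 0.0176)/(1 + 0.0070) − 1 = 1.0526%
Differential = -8.0146% − 1.0526% = -9.0672% → -907 basis points.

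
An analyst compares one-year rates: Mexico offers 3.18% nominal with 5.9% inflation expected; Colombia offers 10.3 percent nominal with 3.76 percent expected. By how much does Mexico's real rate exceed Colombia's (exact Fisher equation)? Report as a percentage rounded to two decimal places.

Mexico: (1 + 0.0318)/(1 + 0.0590) − 1 = -2.5685%
Colombia: (1 + 0.1030)/(1 + 0.0376) − 1 = 6.3030%
Differential = -2.5685% − 6.3030% = -8.8715% → -8.87%.

-8.87%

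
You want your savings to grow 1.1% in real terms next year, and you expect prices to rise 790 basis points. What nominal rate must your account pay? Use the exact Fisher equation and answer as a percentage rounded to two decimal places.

9.09%

(1 + i) = (1 + r)(1 + π) = 1.01100 × 1.07900 = 1.090869
i = 1.090869 − 1, so the required nominal rate is 9.09%.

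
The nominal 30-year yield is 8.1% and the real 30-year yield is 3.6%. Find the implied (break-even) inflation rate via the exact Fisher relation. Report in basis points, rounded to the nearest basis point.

434 basis points

(1 + π) = (1 + i)/(1 + r) = 1.08100 / 1.03600 = 1.043436
Break-even inflation = 1.043436 − 1 → 434 basis points.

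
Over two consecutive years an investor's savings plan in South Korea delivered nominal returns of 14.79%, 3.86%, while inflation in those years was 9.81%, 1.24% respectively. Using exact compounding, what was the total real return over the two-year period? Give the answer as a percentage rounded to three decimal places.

Nominal growth factor = 1.1479 × 1.0386 = 1.192209
Price-level growth factor = 1.0981 × 1.0124 = 1.111716
Real growth factor = 1.192209 / 1.111716 = 1.072404
Total real return = 1.072404 − 1 → 7.240%.

7.240%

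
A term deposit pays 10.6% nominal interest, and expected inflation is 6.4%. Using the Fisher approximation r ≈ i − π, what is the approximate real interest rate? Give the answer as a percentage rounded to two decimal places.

r ≈ i − π = 10.6% − 6.4% = 4.20%.

4.20%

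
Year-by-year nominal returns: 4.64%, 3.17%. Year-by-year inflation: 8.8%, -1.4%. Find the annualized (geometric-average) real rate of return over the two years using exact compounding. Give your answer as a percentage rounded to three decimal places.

Compound the nominal returns: 1.0464 × 1.0317 = 1.07957088.
Compound inflation: 1.0880 × 0.9860 = 1.07276800.
Deflate: 1.07957088 / 1.07276800 = 1.00634143.
Annualized real rate = 1.00634143^(1/2) − 1 = 0.3166% → 0.317%.

0.317%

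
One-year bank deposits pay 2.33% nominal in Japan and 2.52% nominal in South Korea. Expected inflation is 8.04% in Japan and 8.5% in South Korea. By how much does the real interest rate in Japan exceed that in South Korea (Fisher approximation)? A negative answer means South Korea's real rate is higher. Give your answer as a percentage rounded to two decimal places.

0.27%

Japan: 2.33% − 8.04% = -5.710%
South Korea: 2.52% − 8.5% = -5.980%
Differential = 0.270% → 0.27%.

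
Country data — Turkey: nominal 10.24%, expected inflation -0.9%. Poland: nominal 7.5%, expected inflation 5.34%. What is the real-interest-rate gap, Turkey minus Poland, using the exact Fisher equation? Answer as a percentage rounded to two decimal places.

9.19%

Turkey: (1 + 0.1024)/(1 − 0.0090) − 1 = 11.2412%
Poland: (1 + 0.0750)/(1 + 0.0534) − 1 = 2.0505%
Differential = 11.2412% − 2.0505% = 9.1907% → 9.19%.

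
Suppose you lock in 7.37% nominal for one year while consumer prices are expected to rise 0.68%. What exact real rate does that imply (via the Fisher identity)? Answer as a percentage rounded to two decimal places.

6.64%

By the Fisher identity, 1 + r = (1 + i)/(1 + π).
1 + r = 1.07370 / 1.00680 = 1.066448
r = 1.066448 − 1 = 6.6448%, i.e. 6.64%.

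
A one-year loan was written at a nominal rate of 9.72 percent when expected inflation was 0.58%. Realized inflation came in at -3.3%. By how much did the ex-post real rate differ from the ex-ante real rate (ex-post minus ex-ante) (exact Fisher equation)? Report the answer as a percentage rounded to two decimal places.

4.38%

Ex-ante: (1 + 0.0972)/(1 + 0.0058) − 1 = 9.0873%
Ex-post: (1 + 0.0972)/(1 − 0.0330) − 1 = 13.4643%
Difference (ex-post − ex-ante) = 4.3770% → 4.38%.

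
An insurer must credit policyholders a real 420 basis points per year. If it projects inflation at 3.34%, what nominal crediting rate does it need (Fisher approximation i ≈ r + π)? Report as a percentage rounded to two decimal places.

i ≈ r + π = 4.2% + 3.34% = 7.54%.

7.54%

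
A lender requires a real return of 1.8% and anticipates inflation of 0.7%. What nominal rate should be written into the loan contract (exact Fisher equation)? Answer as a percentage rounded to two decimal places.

2.51%

(1 + i) = (1 + r)(1 + π) = 1.01800 × 1.00700 = 1.025126
i = 1.025126 − 1, so the required nominal rate is 2.51%.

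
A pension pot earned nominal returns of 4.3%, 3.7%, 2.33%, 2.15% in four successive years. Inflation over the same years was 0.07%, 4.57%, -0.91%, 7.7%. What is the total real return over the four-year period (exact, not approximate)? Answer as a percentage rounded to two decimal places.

Nominal growth factor = 1.0430 × 1.0370 × 1.0233 × 1.0215 = 1.130588
Price-level growth factor = 1.0007 × 1.0457 × 0.9909 × 1.0770 = 1.116751
Real growth factor = 1.130588 / 1.116751 = 1.012390
Total real return = 1.012390 − 1 → 1.24%.

1.24%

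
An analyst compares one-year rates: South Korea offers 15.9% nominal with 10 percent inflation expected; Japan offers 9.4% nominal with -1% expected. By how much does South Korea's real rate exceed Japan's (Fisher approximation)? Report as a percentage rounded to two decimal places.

South Korea: 15.9% − 10% = 5.900%
Japan: 9.4% − (-1%) = 10.400%
Differential = -4.500% → -4.50%.

-4.50%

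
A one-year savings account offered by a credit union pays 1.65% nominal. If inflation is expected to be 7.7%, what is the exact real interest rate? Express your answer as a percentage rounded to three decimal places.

-5.617%

By the Fisher identity, 1 + r = (1 + i)/(1 + π).
1 + r = 1.01650 / 1.07700 = 0.9438254
r = 0.9438254 − 1 = -5.61746%, i.e. -5.617%.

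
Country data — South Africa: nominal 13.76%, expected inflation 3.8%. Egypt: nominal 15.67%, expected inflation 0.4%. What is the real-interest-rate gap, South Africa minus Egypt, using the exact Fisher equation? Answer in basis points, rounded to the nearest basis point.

South Africa: (1 + 0.1376)/(1 + 0.0380) − 1 = 9.5954%
Egypt: (1 + 0.1567)/(1 + 0.0040) − 1 = 15.2092%
Differential = 9.5954% − 15.2092% = -5.6138% → -561 basis points.

-561 basis points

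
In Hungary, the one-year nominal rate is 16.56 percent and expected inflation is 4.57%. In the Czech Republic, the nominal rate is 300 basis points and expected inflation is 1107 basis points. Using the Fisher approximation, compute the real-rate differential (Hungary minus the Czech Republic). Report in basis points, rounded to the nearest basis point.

2006 basis points

Hungary: 16.56% − 4.57% = 11.990%
The Czech Republic: 3% − 11.07% = -8.070%
Differential = 20.060% → 2006 basis points.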